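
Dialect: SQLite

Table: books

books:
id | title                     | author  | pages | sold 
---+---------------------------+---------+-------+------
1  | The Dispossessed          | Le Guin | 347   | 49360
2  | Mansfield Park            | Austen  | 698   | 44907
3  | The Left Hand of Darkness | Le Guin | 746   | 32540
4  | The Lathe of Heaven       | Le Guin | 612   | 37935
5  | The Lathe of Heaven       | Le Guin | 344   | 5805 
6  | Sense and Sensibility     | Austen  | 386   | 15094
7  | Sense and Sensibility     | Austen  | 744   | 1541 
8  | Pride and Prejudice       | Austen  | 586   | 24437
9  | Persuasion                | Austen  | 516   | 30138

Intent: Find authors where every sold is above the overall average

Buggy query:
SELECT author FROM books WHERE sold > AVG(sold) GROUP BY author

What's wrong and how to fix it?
Bug: AVG() is an aggregate; it can't sit directly in WHERE

Fix: Compute the overall average in a scalar subquery and compare each group's MIN against it in HAVING

Corrected query:
SELECT author FROM books GROUP BY author HAVING MIN(sold) > (SELECT AVG(sold) FROM books)

Result:
(no rows)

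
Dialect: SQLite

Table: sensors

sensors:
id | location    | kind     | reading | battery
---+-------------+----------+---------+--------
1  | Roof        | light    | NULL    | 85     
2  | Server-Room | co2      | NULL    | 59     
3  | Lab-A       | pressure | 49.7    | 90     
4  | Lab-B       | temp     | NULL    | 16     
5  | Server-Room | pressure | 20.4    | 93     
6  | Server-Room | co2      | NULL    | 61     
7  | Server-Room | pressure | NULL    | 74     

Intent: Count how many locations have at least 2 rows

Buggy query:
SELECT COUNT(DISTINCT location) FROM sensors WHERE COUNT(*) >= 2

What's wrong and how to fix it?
Bug: COUNT(*) cannot appear in WHERE; the per-group count doesn't exist yet

Fix: Group first with HAVING COUNT(*) >= 2, then COUNT the resulting groups

Corrected query:
SELECT COUNT(*) FROM (SELECT location FROM sensors GROUP BY location HAVING COUNT(*) >= 2)

Result:
COUNT(*)
--------
1       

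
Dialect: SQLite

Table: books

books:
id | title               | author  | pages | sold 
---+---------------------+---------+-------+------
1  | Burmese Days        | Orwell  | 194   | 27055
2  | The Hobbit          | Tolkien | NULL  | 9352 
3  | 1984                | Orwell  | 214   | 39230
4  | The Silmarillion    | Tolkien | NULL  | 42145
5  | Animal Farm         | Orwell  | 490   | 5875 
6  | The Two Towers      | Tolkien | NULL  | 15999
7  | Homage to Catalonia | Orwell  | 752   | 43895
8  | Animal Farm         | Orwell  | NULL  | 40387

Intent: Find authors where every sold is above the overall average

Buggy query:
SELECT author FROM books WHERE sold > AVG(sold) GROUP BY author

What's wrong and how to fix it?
Bug: WHERE evaluates per row before aggregation, so AVG() is unavailable

Fix: Compute the overall average in a scalar subquery and compare each group's MIN against it in HAVING

Corrected query:
SELECT author FROM books GROUP BY author HAVING MIN(sold) > (SELECT AVG(sold) FROM books)

Result:
(no rows)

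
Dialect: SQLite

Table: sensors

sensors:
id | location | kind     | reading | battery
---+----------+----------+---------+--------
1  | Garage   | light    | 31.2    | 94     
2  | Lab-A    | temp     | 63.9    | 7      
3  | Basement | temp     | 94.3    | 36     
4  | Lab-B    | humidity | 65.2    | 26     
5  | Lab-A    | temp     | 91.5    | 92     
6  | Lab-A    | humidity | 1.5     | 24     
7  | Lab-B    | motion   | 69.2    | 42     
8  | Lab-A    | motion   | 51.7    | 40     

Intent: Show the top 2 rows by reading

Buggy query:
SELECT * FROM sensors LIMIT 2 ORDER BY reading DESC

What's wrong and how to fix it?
Bug: LIMIT must come after ORDER BY

Fix: Swap the clauses: ORDER BY first, then LIMIT

Corrected query:
SELECT * FROM sensors ORDER BY reading DESC LIMIT 2

Result:
id | location | kind | reading | battery
---+----------+------+---------+--------
3  | Basement | temp | 94.3    | 36     
5  | Lab-A    | temp | 91.5    | 92     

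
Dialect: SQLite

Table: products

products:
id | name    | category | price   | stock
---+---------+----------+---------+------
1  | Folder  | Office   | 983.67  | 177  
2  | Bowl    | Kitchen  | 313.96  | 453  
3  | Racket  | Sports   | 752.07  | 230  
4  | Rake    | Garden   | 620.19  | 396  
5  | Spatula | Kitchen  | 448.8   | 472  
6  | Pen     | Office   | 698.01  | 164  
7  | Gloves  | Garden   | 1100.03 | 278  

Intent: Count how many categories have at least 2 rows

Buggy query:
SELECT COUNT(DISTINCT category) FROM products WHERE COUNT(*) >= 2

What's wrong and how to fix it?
Bug: COUNT(*) cannot appear in WHERE; the per-group count doesn't exist yet

Fix: Group first with HAVING COUNT(*) >= 2, then COUNT the resulting groups

Corrected query:
SELECT COUNT(*) FROM (SELECT category FROM products GROUP BY category HAVING COUNT(*) >= 2)

Result:
COUNT(*)
--------
3       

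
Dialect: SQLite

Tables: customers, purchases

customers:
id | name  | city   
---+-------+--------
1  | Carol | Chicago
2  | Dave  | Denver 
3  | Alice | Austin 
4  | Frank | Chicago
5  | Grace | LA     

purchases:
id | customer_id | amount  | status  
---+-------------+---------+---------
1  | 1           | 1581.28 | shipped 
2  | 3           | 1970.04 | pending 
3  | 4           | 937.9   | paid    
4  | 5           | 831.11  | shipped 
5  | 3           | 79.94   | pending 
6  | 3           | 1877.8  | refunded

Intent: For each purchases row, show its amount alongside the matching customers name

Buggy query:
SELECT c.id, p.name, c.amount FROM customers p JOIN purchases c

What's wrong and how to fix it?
Bug: Missing join condition: each purchases row is matched to all customers rows instead of just its own

Fix: Specify the join condition linking the foreign key to the parent id

Corrected query:
SELECT c.id, p.name, c.amount FROM customers p JOIN purchases c ON c.customer_id = p.id

Result:
id | name  | amount 
---+-------+--------
1  | Carol | 1581.28
2  | Alice | 1970.04
3  | Frank | 937.9  
4  | Grace | 831.11 
5  | Alice | 79.94  
6  | Alice | 1877.8 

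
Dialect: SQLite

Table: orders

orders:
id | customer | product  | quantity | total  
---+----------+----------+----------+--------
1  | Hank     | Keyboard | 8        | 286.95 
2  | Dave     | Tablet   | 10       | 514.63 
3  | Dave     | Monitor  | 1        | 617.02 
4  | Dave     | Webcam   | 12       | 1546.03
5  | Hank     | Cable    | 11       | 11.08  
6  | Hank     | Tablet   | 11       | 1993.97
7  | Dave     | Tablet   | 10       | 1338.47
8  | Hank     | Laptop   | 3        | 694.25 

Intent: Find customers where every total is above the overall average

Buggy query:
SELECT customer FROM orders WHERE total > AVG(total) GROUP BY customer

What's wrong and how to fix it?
Bug: AVG() is an aggregate; it can't sit directly in WHERE

Fix: Use a subquery for AVG and a HAVING MIN(...) filter so the condition holds for every row in the group

Corrected query:
SELECT customer FROM orders GROUP BY customer HAVING MIN(total) > (SELECT AVG(total) FROM orders)

Result:
(no rows)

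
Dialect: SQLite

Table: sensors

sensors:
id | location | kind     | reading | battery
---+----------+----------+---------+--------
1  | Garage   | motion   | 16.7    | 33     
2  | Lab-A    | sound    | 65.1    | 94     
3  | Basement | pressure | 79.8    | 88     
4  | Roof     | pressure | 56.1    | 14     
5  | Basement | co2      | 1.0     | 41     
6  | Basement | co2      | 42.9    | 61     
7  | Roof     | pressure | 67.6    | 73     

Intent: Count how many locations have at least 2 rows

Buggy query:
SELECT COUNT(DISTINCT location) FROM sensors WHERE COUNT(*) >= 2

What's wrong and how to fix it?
Bug: WHERE filters individual rows, not groups, so a group-level COUNT is invalid there

Fix: Use a subquery that GROUPs and filters with HAVING, then count its rows

Corrected query:
SELECT COUNT(*) FROM (SELECT location FROM sensors GROUP BY location HAVING COUNT(*) >= 2)

Result:
COUNT(*)
--------
2       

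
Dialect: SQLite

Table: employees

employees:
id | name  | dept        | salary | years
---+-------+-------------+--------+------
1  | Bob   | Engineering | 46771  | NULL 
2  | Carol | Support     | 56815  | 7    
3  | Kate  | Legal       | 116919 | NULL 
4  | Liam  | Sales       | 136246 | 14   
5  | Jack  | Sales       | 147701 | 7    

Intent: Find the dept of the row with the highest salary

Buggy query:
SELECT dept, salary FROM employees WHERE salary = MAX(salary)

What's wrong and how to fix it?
Bug: WHERE is evaluated per row; an aggregate over the whole table isn't defined there

Fix: Use a subquery: WHERE salary = (SELECT MAX(salary) FROM employees)

Corrected query:
SELECT dept, salary FROM employees WHERE salary = (SELECT MAX(salary) FROM employees)

Result:
dept  | salary
------+-------
Sales | 147701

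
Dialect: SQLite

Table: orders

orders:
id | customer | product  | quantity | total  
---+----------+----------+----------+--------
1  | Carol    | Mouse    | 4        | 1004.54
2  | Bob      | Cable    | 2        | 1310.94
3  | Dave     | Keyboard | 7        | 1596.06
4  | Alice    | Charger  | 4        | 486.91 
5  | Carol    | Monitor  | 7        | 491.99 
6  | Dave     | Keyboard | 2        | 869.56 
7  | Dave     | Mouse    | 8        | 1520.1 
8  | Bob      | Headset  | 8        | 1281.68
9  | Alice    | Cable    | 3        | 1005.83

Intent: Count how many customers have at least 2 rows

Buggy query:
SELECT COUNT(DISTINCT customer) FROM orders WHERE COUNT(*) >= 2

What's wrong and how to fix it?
Bug: WHERE filters individual rows, not groups, so a group-level COUNT is invalid there

Fix: Group first with HAVING COUNT(*) >= 2, then COUNT the resulting groups

Corrected query:
SELECT COUNT(*) FROM (SELECT customer FROM orders GROUP BY customer HAVING COUNT(*) >= 2)

Result:
COUNT(*)
--------
4       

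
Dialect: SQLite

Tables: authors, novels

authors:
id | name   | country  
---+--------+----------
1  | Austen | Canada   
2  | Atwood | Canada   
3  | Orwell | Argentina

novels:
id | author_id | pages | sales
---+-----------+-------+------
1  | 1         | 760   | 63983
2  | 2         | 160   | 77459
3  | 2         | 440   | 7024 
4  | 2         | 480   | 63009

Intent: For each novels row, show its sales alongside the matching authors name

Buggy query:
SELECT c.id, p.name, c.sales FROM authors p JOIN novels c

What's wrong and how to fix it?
Bug: JOIN with no ON clause produces a cartesian product; every novels row pairs with every authors row

Fix: Add ON c.author_id = p.id to the JOIN

Corrected query:
SELECT c.id, p.name, c.sales FROM authors p JOIN novels c ON c.author_id = p.id

Result:
id | name   | sales
---+--------+------
1  | Austen | 63983
2  | Atwood | 77459
3  | Atwood | 7024 
4  | Atwood | 63009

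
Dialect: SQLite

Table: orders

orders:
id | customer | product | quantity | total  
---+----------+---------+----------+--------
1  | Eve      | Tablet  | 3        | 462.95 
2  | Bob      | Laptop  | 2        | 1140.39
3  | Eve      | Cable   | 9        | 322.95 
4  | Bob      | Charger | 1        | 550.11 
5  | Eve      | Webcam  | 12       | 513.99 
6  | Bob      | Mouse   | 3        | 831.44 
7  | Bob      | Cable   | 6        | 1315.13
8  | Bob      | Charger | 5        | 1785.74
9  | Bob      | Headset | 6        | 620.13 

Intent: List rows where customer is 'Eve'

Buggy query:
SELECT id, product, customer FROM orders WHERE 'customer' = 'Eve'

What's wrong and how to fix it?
Bug: Single quotes denote string literals in SQL; the column name is being compared as a constant string

Fix: Reference the column as customer without single quotes

Corrected query:
SELECT id, product, customer FROM orders WHERE customer = 'Eve'

Result:
id | product | customer
---+---------+---------
1  | Tablet  | Eve     
3  | Cable   | Eve     
5  | Webcam  | Eve     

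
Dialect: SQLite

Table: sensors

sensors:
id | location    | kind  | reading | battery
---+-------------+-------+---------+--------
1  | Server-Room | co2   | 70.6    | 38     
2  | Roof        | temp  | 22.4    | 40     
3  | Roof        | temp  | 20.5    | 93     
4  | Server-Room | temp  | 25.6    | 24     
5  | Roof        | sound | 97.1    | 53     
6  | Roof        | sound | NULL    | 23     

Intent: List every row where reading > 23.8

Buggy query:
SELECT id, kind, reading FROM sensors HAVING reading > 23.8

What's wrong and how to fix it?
Bug: This is a non-aggregate query (no GROUP BY, no aggregates), so in SQLite the HAVING clause is invalid here; a row-level condition belongs in WHERE

Fix: Replace HAVING with WHERE since the condition applies to individual rows

Corrected query:
SELECT id, kind, reading FROM sensors WHERE reading > 23.8

Result:
id | kind  | reading
---+-------+--------
1  | co2   | 70.6   
4  | temp  | 25.6   
5  | sound | 97.1   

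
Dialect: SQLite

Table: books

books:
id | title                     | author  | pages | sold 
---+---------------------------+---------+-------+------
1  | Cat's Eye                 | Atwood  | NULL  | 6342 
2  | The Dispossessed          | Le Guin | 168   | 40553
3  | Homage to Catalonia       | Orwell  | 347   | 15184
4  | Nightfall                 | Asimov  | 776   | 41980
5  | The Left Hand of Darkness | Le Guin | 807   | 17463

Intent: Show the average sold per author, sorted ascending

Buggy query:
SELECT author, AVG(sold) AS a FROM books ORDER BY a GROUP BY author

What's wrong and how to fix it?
Bug: ORDER BY appears before GROUP BY; SQL clause order requires GROUP BY first

Fix: Reorder: SELECT … FROM … GROUP BY … ORDER BY …

Corrected query:
SELECT author, AVG(sold) AS a FROM books GROUP BY author ORDER BY a

Result:
author  | a    
--------+------
Atwood  | 6342 
Orwell  | 15184
Le Guin | 29008
Asimov  | 41980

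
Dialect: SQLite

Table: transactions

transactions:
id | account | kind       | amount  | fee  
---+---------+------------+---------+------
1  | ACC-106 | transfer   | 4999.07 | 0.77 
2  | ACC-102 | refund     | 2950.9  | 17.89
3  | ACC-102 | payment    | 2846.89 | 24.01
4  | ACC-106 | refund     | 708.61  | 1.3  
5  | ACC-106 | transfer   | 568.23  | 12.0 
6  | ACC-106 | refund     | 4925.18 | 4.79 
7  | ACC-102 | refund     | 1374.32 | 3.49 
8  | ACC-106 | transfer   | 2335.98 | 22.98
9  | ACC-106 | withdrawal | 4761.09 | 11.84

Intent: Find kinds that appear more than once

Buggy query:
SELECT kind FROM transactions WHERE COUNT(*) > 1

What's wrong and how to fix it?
Bug: COUNT(*) is an aggregate and cannot be used in WHERE

Fix: GROUP BY kind, then filter groups with HAVING COUNT(*) > 1

Corrected query:
SELECT kind FROM transactions GROUP BY kind HAVING COUNT(*) > 1

Result:
kind    
--------
refund  
transfer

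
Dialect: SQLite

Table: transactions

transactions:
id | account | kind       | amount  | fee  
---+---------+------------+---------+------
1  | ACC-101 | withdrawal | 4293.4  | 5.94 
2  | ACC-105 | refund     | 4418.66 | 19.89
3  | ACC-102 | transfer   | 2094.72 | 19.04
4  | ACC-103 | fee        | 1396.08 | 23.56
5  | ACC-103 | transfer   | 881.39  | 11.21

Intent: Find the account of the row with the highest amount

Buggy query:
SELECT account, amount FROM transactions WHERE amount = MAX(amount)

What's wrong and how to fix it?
Bug: MAX(amount) is an aggregate and cannot be used directly in WHERE

Fix: Use a subquery: WHERE amount = (SELECT MAX(amount) FROM transactions)

Corrected query:
SELECT account, amount FROM transactions WHERE amount = (SELECT MAX(amount) FROM transactions)

Result:
account | amount 
--------+--------
ACC-105 | 4418.66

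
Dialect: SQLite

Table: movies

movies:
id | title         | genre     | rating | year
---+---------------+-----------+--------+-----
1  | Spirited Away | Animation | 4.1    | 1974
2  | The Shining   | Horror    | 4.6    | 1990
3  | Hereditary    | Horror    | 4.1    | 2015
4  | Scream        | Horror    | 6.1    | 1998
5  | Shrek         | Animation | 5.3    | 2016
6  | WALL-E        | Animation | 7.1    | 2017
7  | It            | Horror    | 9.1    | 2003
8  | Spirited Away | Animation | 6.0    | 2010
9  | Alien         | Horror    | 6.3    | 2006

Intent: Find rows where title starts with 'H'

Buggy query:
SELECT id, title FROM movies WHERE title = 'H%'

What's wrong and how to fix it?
Bug: '=' compares the literal string including the % character; pattern matching needs LIKE

Fix: Replace '=' with LIKE so 'H%' is treated as a pattern

Corrected query:
SELECT id, title FROM movies WHERE title LIKE 'H%'

Result:
id | title     
---+-----------
3  | Hereditary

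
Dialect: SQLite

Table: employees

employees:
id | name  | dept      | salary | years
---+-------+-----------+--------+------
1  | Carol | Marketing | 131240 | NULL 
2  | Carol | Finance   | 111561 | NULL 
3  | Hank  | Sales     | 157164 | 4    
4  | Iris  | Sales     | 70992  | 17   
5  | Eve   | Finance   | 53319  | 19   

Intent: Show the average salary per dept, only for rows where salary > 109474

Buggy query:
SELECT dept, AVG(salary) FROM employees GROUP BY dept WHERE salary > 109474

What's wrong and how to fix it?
Bug: Row-level WHERE must come before GROUP BY in the clause order

Fix: Place WHERE between FROM and GROUP BY

Corrected query:
SELECT dept, AVG(salary) FROM employees WHERE salary > 109474 GROUP BY dept

Result:
dept      | AVG(salary)
----------+------------
Finance   | 111561     
Marketing | 131240     
Sales     | 157164     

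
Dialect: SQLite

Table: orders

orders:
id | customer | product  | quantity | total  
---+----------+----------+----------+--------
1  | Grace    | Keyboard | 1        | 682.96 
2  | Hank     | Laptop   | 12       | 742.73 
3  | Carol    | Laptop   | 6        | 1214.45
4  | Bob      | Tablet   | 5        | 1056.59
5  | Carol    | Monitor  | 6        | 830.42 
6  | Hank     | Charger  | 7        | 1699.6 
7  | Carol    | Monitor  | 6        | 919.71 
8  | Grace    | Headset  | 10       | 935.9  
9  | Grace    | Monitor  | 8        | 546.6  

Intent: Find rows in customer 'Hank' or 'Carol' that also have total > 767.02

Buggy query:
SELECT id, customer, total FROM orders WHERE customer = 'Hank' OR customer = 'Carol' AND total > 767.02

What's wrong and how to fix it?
Bug: Without parentheses, AND is evaluated before OR, so the total filter only applies to the 'Carol' branch

Fix: Add parentheses around the OR so the AND applies to both alternatives

Corrected query:
SELECT id, customer, total FROM orders WHERE (customer = 'Hank' OR customer = 'Carol') AND total > 767.02

Result:
id | customer | total  
---+----------+--------
3  | Carol    | 1214.45
5  | Carol    | 830.42 
6  | Hank     | 1699.6 
7  | Carol    | 919.71 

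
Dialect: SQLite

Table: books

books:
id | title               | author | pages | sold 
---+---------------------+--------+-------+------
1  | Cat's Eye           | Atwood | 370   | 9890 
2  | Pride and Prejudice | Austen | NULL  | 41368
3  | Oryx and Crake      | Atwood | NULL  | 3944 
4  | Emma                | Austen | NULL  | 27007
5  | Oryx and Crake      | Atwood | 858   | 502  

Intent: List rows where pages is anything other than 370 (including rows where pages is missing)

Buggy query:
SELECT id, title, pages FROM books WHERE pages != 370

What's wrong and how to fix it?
Bug: Inequality against NULL is unknown, not true; rows with NULL are dropped

Fix: Add an explicit OR pages IS NULL to include the missing-value rows

Corrected query:
SELECT id, title, pages FROM books WHERE pages != 370 OR pages IS NULL

Result:
id | title               | pages
---+---------------------+------
2  | Pride and Prejudice | NULL 
3  | Oryx and Crake      | NULL 
4  | Emma                | NULL 
5  | Oryx and Crake      | 858  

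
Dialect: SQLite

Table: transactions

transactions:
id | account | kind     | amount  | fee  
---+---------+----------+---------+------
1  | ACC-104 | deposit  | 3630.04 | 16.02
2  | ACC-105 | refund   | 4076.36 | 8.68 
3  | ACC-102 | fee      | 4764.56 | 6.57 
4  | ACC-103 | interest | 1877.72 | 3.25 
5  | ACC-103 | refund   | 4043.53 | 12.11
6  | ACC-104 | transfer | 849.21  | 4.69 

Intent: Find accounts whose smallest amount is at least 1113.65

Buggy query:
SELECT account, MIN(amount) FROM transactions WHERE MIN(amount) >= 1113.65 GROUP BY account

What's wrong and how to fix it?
Bug: Aggregates like MIN are computed per group after WHERE runs

Fix: Use HAVING for the per-group MIN condition

Corrected query:
SELECT account, MIN(amount) FROM transactions GROUP BY account HAVING MIN(amount) >= 1113.65

Result:
account | MIN(amount)
--------+------------
ACC-102 | 4764.56    
ACC-103 | 1877.72    
ACC-105 | 4076.36    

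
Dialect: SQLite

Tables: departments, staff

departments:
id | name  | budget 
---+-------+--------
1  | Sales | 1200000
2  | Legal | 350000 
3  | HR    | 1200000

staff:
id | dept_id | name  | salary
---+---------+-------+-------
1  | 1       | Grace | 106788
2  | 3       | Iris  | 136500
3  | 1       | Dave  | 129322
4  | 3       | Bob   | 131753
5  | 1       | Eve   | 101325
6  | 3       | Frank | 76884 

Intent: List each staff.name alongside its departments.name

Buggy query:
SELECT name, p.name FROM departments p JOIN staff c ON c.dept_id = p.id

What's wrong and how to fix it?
Bug: Both tables have a 'name' column; the unqualified reference is ambiguous

Fix: Prefix ambiguous columns with the table alias

Corrected query:
SELECT c.name, p.name FROM departments p JOIN staff c ON c.dept_id = p.id

Result:
name  | name 
------+------
Grace | Sales
Iris  | HR   
Dave  | Sales
Bob   | HR   
Eve   | Sales
Frank | HR   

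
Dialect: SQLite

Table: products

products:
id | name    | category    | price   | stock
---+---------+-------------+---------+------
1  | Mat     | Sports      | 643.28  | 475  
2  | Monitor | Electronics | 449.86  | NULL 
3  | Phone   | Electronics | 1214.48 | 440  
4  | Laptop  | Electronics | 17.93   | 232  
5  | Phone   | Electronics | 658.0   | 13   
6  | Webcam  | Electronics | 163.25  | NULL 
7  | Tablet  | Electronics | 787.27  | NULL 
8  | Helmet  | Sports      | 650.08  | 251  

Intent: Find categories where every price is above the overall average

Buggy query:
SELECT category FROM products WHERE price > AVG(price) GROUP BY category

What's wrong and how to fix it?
Bug: WHERE evaluates per row before aggregation, so AVG() is unavailable

Fix: Compute the overall average in a scalar subquery and compare each group's MIN against it in HAVING

Corrected query:
SELECT category FROM products GROUP BY category HAVING MIN(price) > (SELECT AVG(price) FROM products)

Result:
category
--------
Sports  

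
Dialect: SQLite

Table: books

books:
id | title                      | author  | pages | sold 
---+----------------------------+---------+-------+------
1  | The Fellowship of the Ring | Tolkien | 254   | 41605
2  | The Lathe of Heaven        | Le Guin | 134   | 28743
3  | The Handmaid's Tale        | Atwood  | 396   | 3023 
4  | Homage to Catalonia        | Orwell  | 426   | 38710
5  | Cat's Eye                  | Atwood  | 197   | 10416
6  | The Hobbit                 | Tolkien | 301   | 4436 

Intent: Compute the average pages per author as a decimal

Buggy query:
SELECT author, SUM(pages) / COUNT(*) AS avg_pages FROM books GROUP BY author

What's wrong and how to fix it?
Bug: SUM(pages) and COUNT(*) are both integers; the division truncates the fractional part

Fix: Multiply by 1.0 (or CAST to REAL) to force floating-point division

Corrected query:
SELECT author, SUM(pages) * 1.0 / COUNT(*) AS avg_pages FROM books GROUP BY author

Result:
author  | avg_pages
--------+----------
Atwood  | 296.5    
Le Guin | 134      
Orwell  | 426      
Tolkien | 277.5    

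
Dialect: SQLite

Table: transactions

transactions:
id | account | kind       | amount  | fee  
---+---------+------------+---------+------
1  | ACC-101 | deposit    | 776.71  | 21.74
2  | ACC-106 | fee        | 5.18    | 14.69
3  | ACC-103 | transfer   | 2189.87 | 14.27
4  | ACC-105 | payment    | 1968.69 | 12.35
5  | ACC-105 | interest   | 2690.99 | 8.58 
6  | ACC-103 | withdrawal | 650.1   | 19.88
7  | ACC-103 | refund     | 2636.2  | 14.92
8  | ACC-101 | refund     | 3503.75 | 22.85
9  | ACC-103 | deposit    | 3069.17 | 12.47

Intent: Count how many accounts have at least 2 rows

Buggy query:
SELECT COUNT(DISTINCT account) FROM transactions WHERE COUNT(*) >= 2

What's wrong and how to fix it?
Bug: COUNT(*) cannot appear in WHERE; the per-group count doesn't exist yet

Fix: Use a subquery that GROUPs and filters with HAVING, then count its rows

Corrected query:
SELECT COUNT(*) FROM (SELECT account FROM transactions GROUP BY account HAVING COUNT(*) >= 2)

Result:
COUNT(*)
--------
3       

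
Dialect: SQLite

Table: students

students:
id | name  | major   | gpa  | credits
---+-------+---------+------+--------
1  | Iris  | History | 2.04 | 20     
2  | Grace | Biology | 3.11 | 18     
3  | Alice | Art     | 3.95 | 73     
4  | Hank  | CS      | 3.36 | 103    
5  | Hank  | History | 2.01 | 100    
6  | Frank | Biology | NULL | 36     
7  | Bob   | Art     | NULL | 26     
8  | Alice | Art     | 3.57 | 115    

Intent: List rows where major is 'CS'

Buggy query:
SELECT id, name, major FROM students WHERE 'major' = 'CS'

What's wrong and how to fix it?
Bug: Single quotes denote string literals in SQL; the column name is being compared as a constant string

Fix: Reference the column as major without single quotes

Corrected query:
SELECT id, name, major FROM students WHERE major = 'CS'

Result:
id | name | major
---+------+------
4  | Hank | CS   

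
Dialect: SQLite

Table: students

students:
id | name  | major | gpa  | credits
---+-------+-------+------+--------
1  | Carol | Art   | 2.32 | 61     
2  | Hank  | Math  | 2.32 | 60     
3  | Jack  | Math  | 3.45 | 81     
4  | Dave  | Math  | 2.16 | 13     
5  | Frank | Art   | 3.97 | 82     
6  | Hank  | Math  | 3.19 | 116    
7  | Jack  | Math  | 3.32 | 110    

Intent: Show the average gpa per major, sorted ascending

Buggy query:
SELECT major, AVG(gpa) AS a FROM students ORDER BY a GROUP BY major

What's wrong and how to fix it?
Bug: ORDER BY appears before GROUP BY; SQL clause order requires GROUP BY first

Fix: Move ORDER BY to the end, after GROUP BY

Corrected query:
SELECT major, AVG(gpa) AS a FROM students GROUP BY major ORDER BY a

Result:
major | a    
------+------
Math  | 2.888
Art   | 3.145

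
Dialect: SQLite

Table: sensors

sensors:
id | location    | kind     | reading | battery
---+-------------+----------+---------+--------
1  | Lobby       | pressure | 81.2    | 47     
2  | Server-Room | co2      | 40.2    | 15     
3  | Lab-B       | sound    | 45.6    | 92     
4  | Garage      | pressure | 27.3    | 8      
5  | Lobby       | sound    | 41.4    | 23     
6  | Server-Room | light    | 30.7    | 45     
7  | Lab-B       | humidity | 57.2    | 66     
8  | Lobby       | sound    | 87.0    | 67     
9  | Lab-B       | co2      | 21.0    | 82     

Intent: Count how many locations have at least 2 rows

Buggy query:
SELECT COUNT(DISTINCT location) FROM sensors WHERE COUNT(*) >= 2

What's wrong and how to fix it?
Bug: WHERE filters individual rows, not groups, so a group-level COUNT is invalid there

Fix: Group first with HAVING COUNT(*) >= 2, then COUNT the resulting groups

Corrected query:
SELECT COUNT(*) FROM (SELECT location FROM sensors GROUP BY location HAVING COUNT(*) >= 2)

Result:
COUNT(*)
--------
3       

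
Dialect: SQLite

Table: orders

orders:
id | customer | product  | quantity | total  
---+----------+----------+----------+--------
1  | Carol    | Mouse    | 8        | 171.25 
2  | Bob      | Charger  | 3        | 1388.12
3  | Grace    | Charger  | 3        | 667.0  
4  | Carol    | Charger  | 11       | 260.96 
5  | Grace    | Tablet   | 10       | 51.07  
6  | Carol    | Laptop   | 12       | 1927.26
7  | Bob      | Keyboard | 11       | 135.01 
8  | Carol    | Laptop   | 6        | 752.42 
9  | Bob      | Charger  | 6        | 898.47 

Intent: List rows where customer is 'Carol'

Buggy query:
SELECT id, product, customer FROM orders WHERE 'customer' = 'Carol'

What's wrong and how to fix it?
Bug: 'customer' in single quotes is a string literal, not the column; the comparison is literal-vs-literal and never true

Fix: Reference the column as customer without single quotes

Corrected query:
SELECT id, product, customer FROM orders WHERE customer = 'Carol'

Result:
id | product | customer
---+---------+---------
1  | Mouse   | Carol   
4  | Charger | Carol   
6  | Laptop  | Carol   
8  | Laptop  | Carol   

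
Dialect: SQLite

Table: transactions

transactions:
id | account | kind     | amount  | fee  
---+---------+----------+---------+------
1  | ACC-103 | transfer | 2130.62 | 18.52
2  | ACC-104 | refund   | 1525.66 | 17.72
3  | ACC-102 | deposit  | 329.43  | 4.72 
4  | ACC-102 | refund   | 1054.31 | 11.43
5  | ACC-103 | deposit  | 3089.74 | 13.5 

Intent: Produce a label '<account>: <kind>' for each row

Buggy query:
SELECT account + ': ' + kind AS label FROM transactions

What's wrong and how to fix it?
Bug: SQLite uses || for string concatenation; + coerces text to numbers (yielding 0)

Fix: Replace + with || to concatenate text

Corrected query:
SELECT account || ': ' || kind AS label FROM transactions

Result:
label            
-----------------
ACC-103: transfer
ACC-104: refund  
ACC-102: deposit 
ACC-102: refund  
ACC-103: deposit 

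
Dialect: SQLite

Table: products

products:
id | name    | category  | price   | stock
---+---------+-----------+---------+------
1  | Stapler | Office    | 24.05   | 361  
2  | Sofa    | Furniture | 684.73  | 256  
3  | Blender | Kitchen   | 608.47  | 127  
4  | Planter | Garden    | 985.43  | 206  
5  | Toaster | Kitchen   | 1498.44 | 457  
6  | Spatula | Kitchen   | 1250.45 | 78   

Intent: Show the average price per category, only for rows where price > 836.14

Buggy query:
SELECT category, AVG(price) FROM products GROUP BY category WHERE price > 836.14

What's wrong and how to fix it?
Bug: WHERE cannot follow GROUP BY

Fix: Move the WHERE clause before GROUP BY

Corrected query:
SELECT category, AVG(price) FROM products WHERE price > 836.14 GROUP BY category

Result:
category | AVG(price)
---------+-----------
Garden   | 985.43    
Kitchen  | 1374.445  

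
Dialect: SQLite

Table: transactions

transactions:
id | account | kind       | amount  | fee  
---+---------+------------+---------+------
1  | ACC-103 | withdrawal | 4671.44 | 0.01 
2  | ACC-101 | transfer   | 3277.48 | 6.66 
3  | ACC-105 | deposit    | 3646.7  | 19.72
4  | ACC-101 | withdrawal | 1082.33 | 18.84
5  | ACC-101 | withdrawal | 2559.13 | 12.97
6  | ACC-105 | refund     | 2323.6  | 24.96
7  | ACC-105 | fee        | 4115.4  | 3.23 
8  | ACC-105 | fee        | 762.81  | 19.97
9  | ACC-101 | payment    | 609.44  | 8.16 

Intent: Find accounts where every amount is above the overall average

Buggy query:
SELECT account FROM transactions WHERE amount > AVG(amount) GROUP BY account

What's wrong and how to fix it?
Bug: AVG() is an aggregate; it can't sit directly in WHERE

Fix: Use a subquery for AVG and a HAVING MIN(...) filter so the condition holds for every row in the group

Corrected query:
SELECT account FROM transactions GROUP BY account HAVING MIN(amount) > (SELECT AVG(amount) FROM transactions)

Result:
account
-------
ACC-103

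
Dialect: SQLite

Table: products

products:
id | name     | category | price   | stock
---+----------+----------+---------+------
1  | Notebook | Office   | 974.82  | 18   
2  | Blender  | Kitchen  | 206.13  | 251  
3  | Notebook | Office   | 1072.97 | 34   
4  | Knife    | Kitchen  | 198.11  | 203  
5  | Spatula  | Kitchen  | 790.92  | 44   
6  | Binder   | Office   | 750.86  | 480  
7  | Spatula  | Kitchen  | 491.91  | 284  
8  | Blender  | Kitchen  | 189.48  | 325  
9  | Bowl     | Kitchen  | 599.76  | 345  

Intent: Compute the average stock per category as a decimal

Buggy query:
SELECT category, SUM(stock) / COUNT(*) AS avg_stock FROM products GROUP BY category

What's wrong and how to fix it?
Bug: Both operands are integers, so '/' performs integer division and truncates

Fix: Cast one side to REAL so the division keeps the fractional part

Corrected query:
SELECT category, SUM(stock) * 1.0 / COUNT(*) AS avg_stock FROM products GROUP BY category

Result:
category | avg_stock 
---------+-----------
Kitchen  | 242       
Office   | 177.333333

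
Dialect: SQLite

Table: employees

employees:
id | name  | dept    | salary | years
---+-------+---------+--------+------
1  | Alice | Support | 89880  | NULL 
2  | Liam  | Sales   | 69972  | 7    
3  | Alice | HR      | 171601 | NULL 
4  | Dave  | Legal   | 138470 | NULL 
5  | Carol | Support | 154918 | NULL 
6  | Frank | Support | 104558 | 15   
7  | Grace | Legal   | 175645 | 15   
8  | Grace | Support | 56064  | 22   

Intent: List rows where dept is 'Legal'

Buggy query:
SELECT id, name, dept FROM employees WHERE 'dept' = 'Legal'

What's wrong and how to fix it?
Bug: 'dept' in single quotes is a string literal, not the column; the comparison is literal-vs-literal and never true

Fix: Remove the quotes around the column name (or use double quotes for an identifier)

Corrected query:
SELECT id, name, dept FROM employees WHERE dept = 'Legal'

Result:
id | name  | dept 
---+-------+------
4  | Dave  | Legal
7  | Grace | Legal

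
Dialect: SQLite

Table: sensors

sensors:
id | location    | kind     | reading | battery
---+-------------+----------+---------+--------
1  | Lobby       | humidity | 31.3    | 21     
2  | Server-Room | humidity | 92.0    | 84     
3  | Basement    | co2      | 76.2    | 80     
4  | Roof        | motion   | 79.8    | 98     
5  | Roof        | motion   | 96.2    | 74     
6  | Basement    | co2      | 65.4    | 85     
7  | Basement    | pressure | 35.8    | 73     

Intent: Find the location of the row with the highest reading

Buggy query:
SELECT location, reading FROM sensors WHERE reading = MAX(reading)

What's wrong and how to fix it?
Bug: MAX(reading) is an aggregate and cannot be used directly in WHERE

Fix: Wrap MAX in a scalar subquery so WHERE compares against a single value

Corrected query:
SELECT location, reading FROM sensors WHERE reading = (SELECT MAX(reading) FROM sensors)

Result:
location | reading
---------+--------
Roof     | 96.2   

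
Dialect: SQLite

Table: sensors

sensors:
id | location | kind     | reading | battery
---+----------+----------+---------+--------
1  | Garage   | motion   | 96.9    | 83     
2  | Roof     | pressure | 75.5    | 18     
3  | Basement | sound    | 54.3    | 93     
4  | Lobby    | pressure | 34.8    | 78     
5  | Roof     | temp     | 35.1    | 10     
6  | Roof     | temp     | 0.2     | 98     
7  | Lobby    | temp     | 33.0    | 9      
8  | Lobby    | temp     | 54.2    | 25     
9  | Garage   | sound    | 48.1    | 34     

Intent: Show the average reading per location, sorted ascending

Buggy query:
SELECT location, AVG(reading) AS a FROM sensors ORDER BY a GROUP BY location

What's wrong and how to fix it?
Bug: GROUP BY must precede ORDER BY

Fix: Move ORDER BY to the end, after GROUP BY

Corrected query:
SELECT location, AVG(reading) AS a FROM sensors GROUP BY location ORDER BY a

Result:
location | a        
---------+----------
Roof     | 36.933333
Lobby    | 40.666667
Basement | 54.3     
Garage   | 72.5     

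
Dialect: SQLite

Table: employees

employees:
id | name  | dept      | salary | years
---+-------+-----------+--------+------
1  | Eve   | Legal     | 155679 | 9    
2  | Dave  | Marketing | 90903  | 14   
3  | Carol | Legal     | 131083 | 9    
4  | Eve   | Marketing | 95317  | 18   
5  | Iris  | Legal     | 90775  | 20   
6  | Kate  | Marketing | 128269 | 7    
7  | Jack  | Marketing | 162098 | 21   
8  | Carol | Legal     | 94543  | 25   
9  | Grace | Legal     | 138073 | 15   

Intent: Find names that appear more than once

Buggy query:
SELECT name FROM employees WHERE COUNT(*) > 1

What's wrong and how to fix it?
Bug: COUNT(*) is an aggregate and cannot be used in WHERE

Fix: GROUP BY name, then filter groups with HAVING COUNT(*) > 1

Corrected query:
SELECT name FROM employees GROUP BY name HAVING COUNT(*) > 1

Result:
name 
-----
Carol
Eve  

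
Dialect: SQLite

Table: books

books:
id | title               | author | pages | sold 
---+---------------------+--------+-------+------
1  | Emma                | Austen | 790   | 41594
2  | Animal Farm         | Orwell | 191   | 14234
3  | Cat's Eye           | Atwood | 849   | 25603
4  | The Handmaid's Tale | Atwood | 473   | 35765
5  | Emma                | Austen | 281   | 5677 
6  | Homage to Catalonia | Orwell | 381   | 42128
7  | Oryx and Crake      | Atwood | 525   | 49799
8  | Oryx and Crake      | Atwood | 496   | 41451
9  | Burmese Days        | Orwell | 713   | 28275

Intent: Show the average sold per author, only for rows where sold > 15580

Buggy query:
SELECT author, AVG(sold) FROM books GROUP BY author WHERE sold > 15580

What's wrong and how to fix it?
Bug: WHERE cannot follow GROUP BY

Fix: Move the WHERE clause before GROUP BY

Corrected query:
SELECT author, AVG(sold) FROM books WHERE sold > 15580 GROUP BY author

Result:
author | AVG(sold)
-------+----------
Atwood | 38154.5  
Austen | 41594    
Orwell | 35201.5  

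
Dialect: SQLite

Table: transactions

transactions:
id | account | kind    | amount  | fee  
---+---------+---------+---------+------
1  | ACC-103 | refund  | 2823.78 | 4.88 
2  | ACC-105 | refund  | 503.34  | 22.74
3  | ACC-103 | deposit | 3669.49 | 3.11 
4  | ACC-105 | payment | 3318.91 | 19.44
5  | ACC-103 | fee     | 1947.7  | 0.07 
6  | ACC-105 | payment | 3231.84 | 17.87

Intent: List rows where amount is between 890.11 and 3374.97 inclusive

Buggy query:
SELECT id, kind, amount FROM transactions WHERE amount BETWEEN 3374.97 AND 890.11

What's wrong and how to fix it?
Bug: BETWEEN expects the lower bound first; with 3374.97 AND 890.11 the range is empty

Fix: Write BETWEEN 890.11 AND 3374.97

Corrected query:
SELECT id, kind, amount FROM transactions WHERE amount BETWEEN 890.11 AND 3374.97

Result:
id | kind    | amount 
---+---------+--------
1  | refund  | 2823.78
4  | payment | 3318.91
5  | fee     | 1947.7 
6  | payment | 3231.84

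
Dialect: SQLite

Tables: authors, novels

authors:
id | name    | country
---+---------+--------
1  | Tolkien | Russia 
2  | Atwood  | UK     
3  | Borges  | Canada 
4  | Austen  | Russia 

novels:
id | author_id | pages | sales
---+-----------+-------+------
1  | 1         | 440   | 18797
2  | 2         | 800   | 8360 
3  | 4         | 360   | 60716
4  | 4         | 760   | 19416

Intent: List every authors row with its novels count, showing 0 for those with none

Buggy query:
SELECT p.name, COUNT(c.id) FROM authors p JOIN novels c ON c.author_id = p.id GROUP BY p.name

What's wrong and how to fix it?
Bug: An inner join excludes parents with zero children

Fix: Use LEFT JOIN so parents without children still appear (COUNT(c.id) gives 0)

Corrected query:
SELECT p.name, COUNT(c.id) FROM authors p LEFT JOIN novels c ON c.author_id = p.id GROUP BY p.name

Result:
name    | COUNT(c.id)
--------+------------
Atwood  | 1          
Austen  | 2          
Borges  | 0          
Tolkien | 1          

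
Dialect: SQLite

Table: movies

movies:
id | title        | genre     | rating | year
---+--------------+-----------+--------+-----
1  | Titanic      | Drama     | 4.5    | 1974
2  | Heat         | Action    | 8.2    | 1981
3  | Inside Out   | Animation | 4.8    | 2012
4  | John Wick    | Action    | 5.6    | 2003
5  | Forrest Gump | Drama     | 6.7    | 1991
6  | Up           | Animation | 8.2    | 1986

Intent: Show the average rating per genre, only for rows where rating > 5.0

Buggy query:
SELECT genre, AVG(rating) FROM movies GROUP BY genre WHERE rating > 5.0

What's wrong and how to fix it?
Bug: Row-level WHERE must come before GROUP BY in the clause order

Fix: Place WHERE between FROM and GROUP BY

Corrected query:
SELECT genre, AVG(rating) FROM movies WHERE rating > 5.0 GROUP BY genre

Result:
genre     | AVG(rating)
----------+------------
Action    | 6.9        
Animation | 8.2        
Drama     | 6.7        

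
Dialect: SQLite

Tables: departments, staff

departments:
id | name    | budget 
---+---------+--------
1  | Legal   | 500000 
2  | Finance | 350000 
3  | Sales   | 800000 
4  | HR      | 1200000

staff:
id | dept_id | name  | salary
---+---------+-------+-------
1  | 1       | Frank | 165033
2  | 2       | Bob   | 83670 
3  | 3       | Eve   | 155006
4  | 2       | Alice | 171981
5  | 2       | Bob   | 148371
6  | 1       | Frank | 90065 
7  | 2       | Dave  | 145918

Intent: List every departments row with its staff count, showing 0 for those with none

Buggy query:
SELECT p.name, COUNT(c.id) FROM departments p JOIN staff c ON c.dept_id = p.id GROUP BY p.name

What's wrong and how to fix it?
Bug: INNER JOIN drops departments rows that have no matching staff rows

Fix: Switch to LEFT JOIN to retain unmatched parent rows

Corrected query:
SELECT p.name, COUNT(c.id) FROM departments p LEFT JOIN staff c ON c.dept_id = p.id GROUP BY p.name

Result:
name    | COUNT(c.id)
--------+------------
Finance | 4          
HR      | 0          
Legal   | 2          
Sales   | 1          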